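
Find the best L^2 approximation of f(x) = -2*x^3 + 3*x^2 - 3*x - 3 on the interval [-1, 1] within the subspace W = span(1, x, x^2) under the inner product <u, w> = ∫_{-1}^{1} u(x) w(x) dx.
g(x) = 3*x^2 - 21*x/5 - 3

The best approximation g ∈ W is the orthogonal projection of f onto W. Writing g = a_0 + a_1 x + a_2 x^2, the coefficients solve the normal equations G · a = b where
  G_{ij} = <φ_i, φ_j> and b_i = <f, φ_i>, with φ_0 = 1, φ_1 = x, φ_2 = x^2.
G =
  [2, 0, 2/3]
  [0, 2/3, 0]
  [2/3, 0, 2/5],
b = (-4, -14/5, -4/5).
Solving gives a_0 = -3, a_1 = -21/5, a_2 = 3, so
  g(x) = 3*x^2 - 21*x/5 - 3.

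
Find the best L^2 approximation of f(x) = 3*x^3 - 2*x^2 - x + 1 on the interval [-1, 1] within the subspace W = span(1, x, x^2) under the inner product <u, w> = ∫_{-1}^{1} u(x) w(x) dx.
g(x) = -2*x^2 + 4*x/5 + 1

The best approximation g ∈ W is the orthogonal projection of f onto W. Writing g = a_0 + a_1 x + a_2 x^2, the coefficients solve the normal equations G · a = b where
  G_{ij} = <φ_i, φ_j> and b_i = <f, φ_i>, with φ_0 = 1, φ_1 = x, φ_2 = x^2.
G =
  [2, 0, 2/3]
  [0, 2/3, 0]
  [2/3, 0, 2/5],
b = (2/3, 8/15, -2/15).
Solving gives a_0 = 1, a_1 = 4/5, a_2 = -2, so
  g(x) = -2*x^2 + 4*x/5 + 1.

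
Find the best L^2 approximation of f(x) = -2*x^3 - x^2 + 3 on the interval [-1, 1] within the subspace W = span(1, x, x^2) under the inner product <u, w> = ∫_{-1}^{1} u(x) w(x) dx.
g(x) = -x^2 - 6*x/5 + 3

The best approximation g ∈ W is the orthogonal projection of f onto W. Writing g = a_0 + a_1 x + a_2 x^2, the coefficients solve the normal equations G · a = b where
  G_{ij} = <φ_i, φ_j> and b_i = <f, φ_i>, with φ_0 = 1, φ_1 = x, φ_2 = x^2.
G =
  [2, 0, 2/3]
  [0, 2/3, 0]
  [2/3, 0, 2/5],
b = (16/3, -4/5, 8/5).
Solving gives a_0 = 3, a_1 = -6/5, a_2 = -1, so
  g(x) = -x^2 - 6*x/5 + 3.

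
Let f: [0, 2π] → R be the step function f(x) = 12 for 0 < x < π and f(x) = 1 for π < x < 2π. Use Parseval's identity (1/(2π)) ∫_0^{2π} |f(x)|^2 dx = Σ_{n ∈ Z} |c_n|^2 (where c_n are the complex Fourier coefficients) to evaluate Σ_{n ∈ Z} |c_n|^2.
Σ |c_n|^2 = 145/2

Parseval equates the L^2 energy of f (normalised by 1/(2π)) with the ℓ^2 sum of its Fourier coefficients: (1/(2π)) ∫_0^{2π} |f|^2 = Σ |c_n|^2.
Compute the left side: (1/(2π)) [∫_0^π 12^2 dx + ∫_π^{2π} 1^2 dx] = (1/(2π)) · (144π + 1π) = (144 + 1)/2 = 145/2.
So Σ_{n ∈ Z} |c_n|^2 = 145/2.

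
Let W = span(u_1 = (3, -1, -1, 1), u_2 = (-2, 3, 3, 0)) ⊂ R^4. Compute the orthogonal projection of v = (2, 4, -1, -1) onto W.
proj_W(v) = (6/5, 37/30, 37/30, 13/15)

Set up U = [u_1 | ... | u_2] ∈ R^(4×2). The projector onto W = col(U) is P = U (U^T U)^(-1) U^T.
Compute U^T U =
  [12, -12]
  [-12, 22],
and U^T v = (2, 5).
Solve U^T U · c = U^T v for the coefficients: c = (13/15, 7/10). The projection is proj_W(v) = U c.
Check: (v - proj_W(v)) · u_1 = 0  (should be 0).
Check: (v - proj_W(v)) · u_2 = 0  (should be 0).
Result: proj_W(v) = (6/5, 37/30, 37/30, 13/15).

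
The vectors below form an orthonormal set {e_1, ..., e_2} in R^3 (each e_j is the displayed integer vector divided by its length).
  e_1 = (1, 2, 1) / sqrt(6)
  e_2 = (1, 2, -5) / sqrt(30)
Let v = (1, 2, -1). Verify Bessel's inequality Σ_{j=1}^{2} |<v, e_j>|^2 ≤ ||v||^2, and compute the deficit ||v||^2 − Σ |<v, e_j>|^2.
Σ |<v, e_j>|^2 = 6; ||v||^2 = 6; deficit = 0

Write each e_j = u_j / sqrt(<u_j, u_j>) where u_j is the displayed integer vector. Then <v, e_j> = <v, u_j> / sqrt(<u_j, u_j>), so |<v, e_j>|^2 = <v, u_j>^2 / <u_j, u_j>.
Coefficients: <v, e_1> = 4/sqrt(6), <v, e_2> = 10/sqrt(30).
Square and sum: Σ |<v, e_j>|^2 = 6.
Compute ||v||^2 = v·v = 6.
Deficit = 6 − 6 = 0 ≥ 0, confirming Bessel's inequality. (The deficit equals ||v − Σ <v,e_j> e_j||^2, the squared distance from v to span{e_j}.)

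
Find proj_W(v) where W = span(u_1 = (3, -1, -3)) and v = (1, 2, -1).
proj_W(v) = (12/19, -4/19, -12/19)

Set up U = [u_1 | ... | u_1] ∈ R^(3×1). The projector onto W = col(U) is P = U (U^T U)^(-1) U^T.
Compute U^T U =
  [19],
and U^T v = (4).
Solve U^T U · c = U^T v for the coefficients: c = (4/19). The projection is proj_W(v) = U c.
Check: (v - proj_W(v)) · u_1 = 0  (should be 0).
Result: proj_W(v) = (12/19, -4/19, -12/19).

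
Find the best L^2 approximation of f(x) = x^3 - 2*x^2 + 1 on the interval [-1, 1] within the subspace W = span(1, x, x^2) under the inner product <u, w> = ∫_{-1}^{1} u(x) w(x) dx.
g(x) = -2*x^2 + 3*x/5 + 1

The best approximation g ∈ W is the orthogonal projection of f onto W. Writing g = a_0 + a_1 x + a_2 x^2, the coefficients solve the normal equations G · a = b where
  G_{ij} = <φ_i, φ_j> and b_i = <f, φ_i>, with φ_0 = 1, φ_1 = x, φ_2 = x^2.
G =
  [2, 0, 2/3]
  [0, 2/3, 0]
  [2/3, 0, 2/5],
b = (2/3, 2/5, -2/15).
Solving gives a_0 = 1, a_1 = 3/5, a_2 = -2, so
  g(x) = -2*x^2 + 3*x/5 + 1.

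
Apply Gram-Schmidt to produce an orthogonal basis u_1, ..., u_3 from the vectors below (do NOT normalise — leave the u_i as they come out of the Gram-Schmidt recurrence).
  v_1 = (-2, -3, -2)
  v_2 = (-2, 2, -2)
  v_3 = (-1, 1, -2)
Orthogonal basis:
  u_1 = (-2, -3, -2)
  u_2 = (-30/17, 40/17, -30/17)
  u_3 = (1/2, 0, -1/2)

Apply the Gram-Schmidt recurrence
  u_1 = v_1
  u_i = v_i − Σ_{j<i} ((v_i · u_j) / (u_j · u_j)) · u_j.

Step by step this gives:
  u_1 = (-2, -3, -2)
  u_2 = (-30/17, 40/17, -30/17)
  u_3 = (1/2, 0, -1/2)

Orthogonality check:
  u_2 · u_1 = 0 (should be 0)
  u_3 · u_1 = 0 (should be 0)
  u_3 · u_2 = 0 (should be 0)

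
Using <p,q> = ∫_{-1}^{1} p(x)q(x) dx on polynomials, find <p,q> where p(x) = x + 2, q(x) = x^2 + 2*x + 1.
<p,q> = 20/3

Expand the product: p(x)·q(x) = x^3 + 4*x^2 + 5*x + 2.
∫_{-1}^{1} of each monomial x^k gives [2/(k+1) if k even, 0 if k odd]. Integrating term-by-term (or equivalently evaluating the antiderivative F(x) = x^4/4 + 4*x^3/3 + 5*x^2/2 + 2*x at the endpoints):
  F(1) − F(−1) = 73/12 − (-7/12) = 20/3.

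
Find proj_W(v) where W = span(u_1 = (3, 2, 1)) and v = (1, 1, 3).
proj_W(v) = (12/7, 8/7, 4/7)

Set up U = [u_1 | ... | u_1] ∈ R^(3×1). The projector onto W = col(U) is P = U (U^T U)^(-1) U^T.
Compute U^T U =
  [14],
and U^T v = (8).
Solve U^T U · c = U^T v for the coefficients: c = (4/7). The projection is proj_W(v) = U c.
Check: (v - proj_W(v)) · u_1 = 0  (should be 0).
Result: proj_W(v) = (12/7, 8/7, 4/7).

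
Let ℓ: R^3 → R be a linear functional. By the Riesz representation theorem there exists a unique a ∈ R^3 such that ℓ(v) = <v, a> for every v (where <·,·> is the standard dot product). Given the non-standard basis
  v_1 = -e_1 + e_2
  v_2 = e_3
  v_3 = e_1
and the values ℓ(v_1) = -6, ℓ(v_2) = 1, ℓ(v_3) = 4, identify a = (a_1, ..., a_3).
a = (4, -2, 1)

Write a = (a_1, ..., a_3) in the standard basis. For each basis vector v_i, ℓ(v_i) = <v_i, a> is a linear equation in the a_j's. Collect the n equations into a matrix system V a = ℓ, where row i of V is v_i (expressed in the standard basis). Since V is invertible (lower-triangular with 1s on the diagonal, up to permutation), solve by back-substitution:
  V =
[[-1, 1, 0],
 [0, 0, 1],
 [1, 0, 0]]
  V a = (-6, 1, 4)
Solving gives a = (4, -2, 1).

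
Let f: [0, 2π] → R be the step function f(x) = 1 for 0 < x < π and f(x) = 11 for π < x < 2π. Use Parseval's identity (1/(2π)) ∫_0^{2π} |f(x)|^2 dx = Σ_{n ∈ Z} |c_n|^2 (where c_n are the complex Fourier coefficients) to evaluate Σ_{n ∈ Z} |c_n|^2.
Σ |c_n|^2 = 61

Parseval equates the L^2 energy of f (normalised by 1/(2π)) with the ℓ^2 sum of its Fourier coefficients: (1/(2π)) ∫_0^{2π} |f|^2 = Σ |c_n|^2.
Compute the left side: (1/(2π)) [∫_0^π 1^2 dx + ∫_π^{2π} 11^2 dx] = (1/(2π)) · (1π + 121π) = (1 + 121)/2 = 61.
So Σ_{n ∈ Z} |c_n|^2 = 61.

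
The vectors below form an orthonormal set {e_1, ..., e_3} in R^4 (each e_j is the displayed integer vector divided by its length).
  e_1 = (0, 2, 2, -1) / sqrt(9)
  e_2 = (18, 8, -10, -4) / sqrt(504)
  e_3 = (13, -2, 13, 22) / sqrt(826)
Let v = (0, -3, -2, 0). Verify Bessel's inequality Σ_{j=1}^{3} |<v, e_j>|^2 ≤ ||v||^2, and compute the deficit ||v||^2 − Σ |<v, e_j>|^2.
Σ |<v, e_j>|^2 = 686/59; ||v||^2 = 13; deficit = 81/59

Write each e_j = u_j / sqrt(<u_j, u_j>) where u_j is the displayed integer vector. Then <v, e_j> = <v, u_j> / sqrt(<u_j, u_j>), so |<v, e_j>|^2 = <v, u_j>^2 / <u_j, u_j>.
Coefficients: <v, e_1> = -10/sqrt(9), <v, e_2> = -4/sqrt(504), <v, e_3> = -20/sqrt(826).
Square and sum: Σ |<v, e_j>|^2 = 686/59.
Compute ||v||^2 = v·v = 13.
Deficit = 13 − 686/59 = 81/59 ≥ 0, confirming Bessel's inequality. (The deficit equals ||v − Σ <v,e_j> e_j||^2, the squared distance from v to span{e_j}.)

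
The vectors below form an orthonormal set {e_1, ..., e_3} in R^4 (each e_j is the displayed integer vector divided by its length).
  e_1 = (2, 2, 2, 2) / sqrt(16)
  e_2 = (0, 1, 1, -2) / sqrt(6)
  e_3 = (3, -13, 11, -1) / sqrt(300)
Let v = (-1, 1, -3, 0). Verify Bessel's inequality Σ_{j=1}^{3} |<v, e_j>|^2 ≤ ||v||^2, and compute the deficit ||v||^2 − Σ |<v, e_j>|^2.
Σ |<v, e_j>|^2 = 273/25; ||v||^2 = 11; deficit = 2/25

Write each e_j = u_j / sqrt(<u_j, u_j>) where u_j is the displayed integer vector. Then <v, e_j> = <v, u_j> / sqrt(<u_j, u_j>), so |<v, e_j>|^2 = <v, u_j>^2 / <u_j, u_j>.
Coefficients: <v, e_1> = -6/sqrt(16), <v, e_2> = -2/sqrt(6), <v, e_3> = -49/sqrt(300).
Square and sum: Σ |<v, e_j>|^2 = 273/25.
Compute ||v||^2 = v·v = 11.
Deficit = 11 − 273/25 = 2/25 ≥ 0, confirming Bessel's inequality. (The deficit equals ||v − Σ <v,e_j> e_j||^2, the squared distance from v to span{e_j}.)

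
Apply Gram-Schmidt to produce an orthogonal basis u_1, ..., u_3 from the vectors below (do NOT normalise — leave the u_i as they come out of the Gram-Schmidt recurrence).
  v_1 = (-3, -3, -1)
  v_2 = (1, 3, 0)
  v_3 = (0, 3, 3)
Orthogonal basis:
  u_1 = (-3, -3, -1)
  u_2 = (-17/19, 21/19, -12/19)
  u_3 = (-63/46, 21/46, 63/23)

Apply the Gram-Schmidt recurrence
  u_1 = v_1
  u_i = v_i − Σ_{j<i} ((v_i · u_j) / (u_j · u_j)) · u_j.

Step by step this gives:
  u_1 = (-3, -3, -1)
  u_2 = (-17/19, 21/19, -12/19)
  u_3 = (-63/46, 21/46, 63/23)

Orthogonality check:
  u_2 · u_1 = 0 (should be 0)
  u_3 · u_1 = 0 (should be 0)
  u_3 · u_2 = 0 (should be 0)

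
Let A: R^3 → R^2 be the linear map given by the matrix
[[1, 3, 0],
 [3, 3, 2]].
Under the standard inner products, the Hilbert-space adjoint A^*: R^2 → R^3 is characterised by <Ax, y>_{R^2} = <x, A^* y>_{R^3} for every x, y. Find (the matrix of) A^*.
A^* = A^T =
[[1, 3],
 [3, 3],
 [0, 2]]

For real matrices with standard dot products, the defining identity <Ax, y> = <x, A^* y> gives (Ax)^T y = x^T (A^*) y, i.e. x^T A^T y = x^T (A^*) y. Since this holds for all x, y, we must have A^* = A^T. Therefore
A^* =
[[1, 3],
 [3, 3],
 [0, 2]].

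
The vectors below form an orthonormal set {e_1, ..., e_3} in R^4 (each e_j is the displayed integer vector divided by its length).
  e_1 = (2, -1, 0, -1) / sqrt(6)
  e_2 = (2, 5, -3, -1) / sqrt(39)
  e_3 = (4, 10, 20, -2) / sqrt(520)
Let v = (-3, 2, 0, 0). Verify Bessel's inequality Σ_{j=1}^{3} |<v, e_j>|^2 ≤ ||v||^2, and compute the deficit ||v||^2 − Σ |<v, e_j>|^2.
Σ |<v, e_j>|^2 = 56/5; ||v||^2 = 13; deficit = 9/5

Write each e_j = u_j / sqrt(<u_j, u_j>) where u_j is the displayed integer vector. Then <v, e_j> = <v, u_j> / sqrt(<u_j, u_j>), so |<v, e_j>|^2 = <v, u_j>^2 / <u_j, u_j>.
Coefficients: <v, e_1> = -8/sqrt(6), <v, e_2> = 4/sqrt(39), <v, e_3> = 8/sqrt(520).
Square and sum: Σ |<v, e_j>|^2 = 56/5.
Compute ||v||^2 = v·v = 13.
Deficit = 13 − 56/5 = 9/5 ≥ 0, confirming Bessel's inequality. (The deficit equals ||v − Σ <v,e_j> e_j||^2, the squared distance from v to span{e_j}.)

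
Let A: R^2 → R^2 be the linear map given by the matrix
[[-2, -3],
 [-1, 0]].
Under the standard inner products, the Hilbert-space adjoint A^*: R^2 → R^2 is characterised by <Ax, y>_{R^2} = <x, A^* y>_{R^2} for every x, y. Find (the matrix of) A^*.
A^* = A^T =
[[-2, -1],
 [-3, 0]]

For real matrices with standard dot products, the defining identity <Ax, y> = <x, A^* y> gives (Ax)^T y = x^T (A^*) y, i.e. x^T A^T y = x^T (A^*) y. Since this holds for all x, y, we must have A^* = A^T. Therefore
A^* =
[[-2, -1],
 [-3, 0]].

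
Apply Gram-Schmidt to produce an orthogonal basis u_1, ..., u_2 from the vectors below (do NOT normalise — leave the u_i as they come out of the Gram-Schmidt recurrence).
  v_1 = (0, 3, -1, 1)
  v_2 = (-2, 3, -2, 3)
Orthogonal basis:
  u_1 = (0, 3, -1, 1)
  u_2 = (-2, -9/11, -8/11, 19/11)

Apply the Gram-Schmidt recurrence
  u_1 = v_1
  u_i = v_i − Σ_{j<i} ((v_i · u_j) / (u_j · u_j)) · u_j.

Step by step this gives:
  u_1 = (0, 3, -1, 1)
  u_2 = (-2, -9/11, -8/11, 19/11)

Orthogonality check:
  u_2 · u_1 = 0 (should be 0)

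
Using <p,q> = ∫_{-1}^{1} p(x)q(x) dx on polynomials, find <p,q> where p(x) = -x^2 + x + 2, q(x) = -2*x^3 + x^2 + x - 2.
<p,q> = -88/15

Expand the product: p(x)·q(x) = 2*x^5 - 3*x^4 - 4*x^3 + 5*x^2 - 4.
∫_{-1}^{1} of each monomial x^k gives [2/(k+1) if k even, 0 if k odd]. Integrating term-by-term (or equivalently evaluating the antiderivative F(x) = x^6/3 - 3*x^5/5 - x^4 + 5*x^3/3 - 4*x at the endpoints):
  F(1) − F(−1) = -18/5 − (34/15) = -88/15.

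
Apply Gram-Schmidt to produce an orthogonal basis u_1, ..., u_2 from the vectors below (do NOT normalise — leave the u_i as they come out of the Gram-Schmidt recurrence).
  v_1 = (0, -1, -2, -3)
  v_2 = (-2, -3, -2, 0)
Orthogonal basis:
  u_1 = (0, -1, -2, -3)
  u_2 = (-2, -5/2, -1, 3/2)

Apply the Gram-Schmidt recurrence
  u_1 = v_1
  u_i = v_i − Σ_{j<i} ((v_i · u_j) / (u_j · u_j)) · u_j.

Step by step this gives:
  u_1 = (0, -1, -2, -3)
  u_2 = (-2, -5/2, -1, 3/2)

Orthogonality check:
  u_2 · u_1 = 0 (should be 0)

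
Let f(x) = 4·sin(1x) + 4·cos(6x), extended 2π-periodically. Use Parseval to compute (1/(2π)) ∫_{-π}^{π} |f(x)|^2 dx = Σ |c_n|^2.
Σ |c_n|^2 = 16

Expand |f|^2 and use orthogonality of {sin(nx), cos(mx)} on [-π, π]:
  ∫_{-π}^{π} sin(nx)^2 dx = π, ∫ cos(mx)^2 dx = π, and cross terms integrate to 0.
So ∫_{-π}^{π} f(x)^2 dx = 4^2 · π + 4^2 · π = (16 + 16)π.
Divide by 2π: (16 + 16)/2 = 16.
By Parseval, this equals Σ |c_n|^2.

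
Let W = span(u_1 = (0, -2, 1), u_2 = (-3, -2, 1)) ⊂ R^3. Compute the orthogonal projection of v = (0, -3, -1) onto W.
proj_W(v) = (0, -2, 1)

Set up U = [u_1 | ... | u_2] ∈ R^(3×2). The projector onto W = col(U) is P = U (U^T U)^(-1) U^T.
Compute U^T U =
  [5, 5]
  [5, 14],
and U^T v = (5, 5).
Solve U^T U · c = U^T v for the coefficients: c = (1, 0). The projection is proj_W(v) = U c.
Check: (v - proj_W(v)) · u_1 = 0  (should be 0).
Check: (v - proj_W(v)) · u_2 = 0  (should be 0).
Result: proj_W(v) = (0, -2, 1).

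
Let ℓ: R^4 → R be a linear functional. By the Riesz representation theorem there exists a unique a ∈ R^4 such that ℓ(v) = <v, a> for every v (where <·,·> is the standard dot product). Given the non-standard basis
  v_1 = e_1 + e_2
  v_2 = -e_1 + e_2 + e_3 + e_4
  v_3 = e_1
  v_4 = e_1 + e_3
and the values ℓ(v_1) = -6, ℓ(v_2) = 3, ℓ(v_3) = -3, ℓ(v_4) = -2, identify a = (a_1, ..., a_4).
a = (-3, -3, 1, 2)

Write a = (a_1, ..., a_4) in the standard basis. For each basis vector v_i, ℓ(v_i) = <v_i, a> is a linear equation in the a_j's. Collect the n equations into a matrix system V a = ℓ, where row i of V is v_i (expressed in the standard basis). Since V is invertible (lower-triangular with 1s on the diagonal, up to permutation), solve by back-substitution:
  V =
[[1, 1, 0, 0],
 [-1, 1, 1, 1],
 [1, 0, 0, 0],
 [1, 0, 1, 0]]
  V a = (-6, 3, -3, -2)
Solving gives a = (-3, -3, 1, 2).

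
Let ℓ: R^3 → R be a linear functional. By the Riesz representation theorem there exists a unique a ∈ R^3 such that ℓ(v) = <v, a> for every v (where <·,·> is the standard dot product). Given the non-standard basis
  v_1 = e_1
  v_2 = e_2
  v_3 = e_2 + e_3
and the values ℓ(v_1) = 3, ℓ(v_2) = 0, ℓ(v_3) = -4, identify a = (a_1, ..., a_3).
a = (3, 0, -4)

Write a = (a_1, ..., a_3) in the standard basis. For each basis vector v_i, ℓ(v_i) = <v_i, a> is a linear equation in the a_j's. Collect the n equations into a matrix system V a = ℓ, where row i of V is v_i (expressed in the standard basis). Since V is invertible (lower-triangular with 1s on the diagonal, up to permutation), solve by back-substitution:
  V =
[[1, 0, 0],
 [0, 1, 0],
 [0, 1, 1]]
  V a = (3, 0, -4)
Solving gives a = (3, 0, -4).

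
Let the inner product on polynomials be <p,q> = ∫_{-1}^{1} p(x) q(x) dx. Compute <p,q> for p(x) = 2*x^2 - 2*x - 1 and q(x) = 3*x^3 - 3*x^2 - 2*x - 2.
<p,q> = 6/5

Expand the product: p(x)·q(x) = 6*x^5 - 12*x^4 - x^3 + 3*x^2 + 6*x + 2.
∫_{-1}^{1} of each monomial x^k gives [2/(k+1) if k even, 0 if k odd]. Integrating term-by-term (or equivalently evaluating the antiderivative F(x) = x^6 - 12*x^5/5 - x^4/4 + x^3 + 3*x^2 + 2*x at the endpoints):
  F(1) − F(−1) = 87/20 − (63/20) = 6/5.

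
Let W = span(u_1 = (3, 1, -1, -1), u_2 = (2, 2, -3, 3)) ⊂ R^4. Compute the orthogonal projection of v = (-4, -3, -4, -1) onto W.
proj_W(v) = (-5/2, -45/62, 20/31, 35/31)

Set up U = [u_1 | ... | u_2] ∈ R^(4×2). The projector onto W = col(U) is P = U (U^T U)^(-1) U^T.
Compute U^T U =
  [12, 8]
  [8, 26],
and U^T v = (-10, -5).
Solve U^T U · c = U^T v for the coefficients: c = (-55/62, 5/62). The projection is proj_W(v) = U c.
Check: (v - proj_W(v)) · u_1 = 0  (should be 0).
Check: (v - proj_W(v)) · u_2 = 0  (should be 0).
Result: proj_W(v) = (-5/2, -45/62, 20/31, 35/31).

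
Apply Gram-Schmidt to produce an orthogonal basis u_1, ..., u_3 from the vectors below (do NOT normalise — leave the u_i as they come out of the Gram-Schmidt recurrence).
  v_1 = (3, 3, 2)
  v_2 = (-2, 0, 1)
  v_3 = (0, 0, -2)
Orthogonal basis:
  u_1 = (3, 3, 2)
  u_2 = (-16/11, 6/11, 15/11)
  u_3 = (-18/47, 42/47, -36/47)

Apply the Gram-Schmidt recurrence
  u_1 = v_1
  u_i = v_i − Σ_{j<i} ((v_i · u_j) / (u_j · u_j)) · u_j.

Step by step this gives:
  u_1 = (3, 3, 2)
  u_2 = (-16/11, 6/11, 15/11)
  u_3 = (-18/47, 42/47, -36/47)

Orthogonality check:
  u_2 · u_1 = 0 (should be 0)
  u_3 · u_1 = 0 (should be 0)
  u_3 · u_2 = 0 (should be 0)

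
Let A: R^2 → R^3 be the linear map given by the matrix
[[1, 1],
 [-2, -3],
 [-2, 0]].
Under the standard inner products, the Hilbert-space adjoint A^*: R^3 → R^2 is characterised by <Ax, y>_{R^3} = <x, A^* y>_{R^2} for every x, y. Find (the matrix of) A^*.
A^* = A^T =
[[1, -2, -2],
 [1, -3, 0]]

For real matrices with standard dot products, the defining identity <Ax, y> = <x, A^* y> gives (Ax)^T y = x^T (A^*) y, i.e. x^T A^T y = x^T (A^*) y. Since this holds for all x, y, we must have A^* = A^T. Therefore
A^* =
[[1, -2, -2],
 [1, -3, 0]].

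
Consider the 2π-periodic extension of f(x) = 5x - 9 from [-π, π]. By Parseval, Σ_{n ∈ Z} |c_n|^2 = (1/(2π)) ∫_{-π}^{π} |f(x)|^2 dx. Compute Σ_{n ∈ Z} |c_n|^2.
Σ |c_n|^2 = 25π^2/3 + 81

Expand and integrate term by term over [-π, π]:
  ∫ (5x)^2 dx = 25·(2π^3/3); ∫ 2·5·(-9)·x dx = 0 (odd integrand); ∫ (-9)^2 dx = 81·2π.
So (1/(2π)) ∫_{-π}^{π} (5x - 9)^2 dx = 25π^2/3 + 81 = 25π^2/3 + 81.
Parseval ⇒ Σ |c_n|^2 = 25π^2/3 + 81.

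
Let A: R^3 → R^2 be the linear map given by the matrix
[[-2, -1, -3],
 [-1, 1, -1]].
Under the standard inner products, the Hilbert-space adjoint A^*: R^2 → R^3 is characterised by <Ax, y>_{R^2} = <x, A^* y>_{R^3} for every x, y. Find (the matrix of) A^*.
A^* = A^T =
[[-2, -1],
 [-1, 1],
 [-3, -1]]

For real matrices with standard dot products, the defining identity <Ax, y> = <x, A^* y> gives (Ax)^T y = x^T (A^*) y, i.e. x^T A^T y = x^T (A^*) y. Since this holds for all x, y, we must have A^* = A^T. Therefore
A^* =
[[-2, -1],
 [-1, 1],
 [-3, -1]].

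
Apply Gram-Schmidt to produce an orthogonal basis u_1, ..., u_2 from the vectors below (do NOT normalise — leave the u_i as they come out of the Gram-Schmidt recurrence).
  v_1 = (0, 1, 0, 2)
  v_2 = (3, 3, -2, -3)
Orthogonal basis:
  u_1 = (0, 1, 0, 2)
  u_2 = (3, 18/5, -2, -9/5)

Apply the Gram-Schmidt recurrence
  u_1 = v_1
  u_i = v_i − Σ_{j<i} ((v_i · u_j) / (u_j · u_j)) · u_j.

Step by step this gives:
  u_1 = (0, 1, 0, 2)
  u_2 = (3, 18/5, -2, -9/5)

Orthogonality check:
  u_2 · u_1 = 0 (should be 0)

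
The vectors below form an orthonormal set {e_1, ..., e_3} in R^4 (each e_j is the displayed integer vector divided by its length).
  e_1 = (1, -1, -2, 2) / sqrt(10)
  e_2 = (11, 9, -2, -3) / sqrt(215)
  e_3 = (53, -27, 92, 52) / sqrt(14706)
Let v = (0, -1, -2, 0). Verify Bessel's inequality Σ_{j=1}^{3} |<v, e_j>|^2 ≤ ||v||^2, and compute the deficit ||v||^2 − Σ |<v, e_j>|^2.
Σ |<v, e_j>|^2 = 734/171; ||v||^2 = 5; deficit = 121/171

Write each e_j = u_j / sqrt(<u_j, u_j>) where u_j is the displayed integer vector. Then <v, e_j> = <v, u_j> / sqrt(<u_j, u_j>), so |<v, e_j>|^2 = <v, u_j>^2 / <u_j, u_j>.
Coefficients: <v, e_1> = 5/sqrt(10), <v, e_2> = -5/sqrt(215), <v, e_3> = -157/sqrt(14706).
Square and sum: Σ |<v, e_j>|^2 = 734/171.
Compute ||v||^2 = v·v = 5.
Deficit = 5 − 734/171 = 121/171 ≥ 0, confirming Bessel's inequality. (The deficit equals ||v − Σ <v,e_j> e_j||^2, the squared distance from v to span{e_j}.)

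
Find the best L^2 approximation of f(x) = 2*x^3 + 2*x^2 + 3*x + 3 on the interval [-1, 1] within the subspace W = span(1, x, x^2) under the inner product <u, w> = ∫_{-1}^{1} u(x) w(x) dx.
g(x) = 2*x^2 + 21*x/5 + 3

The best approximation g ∈ W is the orthogonal projection of f onto W. Writing g = a_0 + a_1 x + a_2 x^2, the coefficients solve the normal equations G · a = b where
  G_{ij} = <φ_i, φ_j> and b_i = <f, φ_i>, with φ_0 = 1, φ_1 = x, φ_2 = x^2.
G =
  [2, 0, 2/3]
  [0, 2/3, 0]
  [2/3, 0, 2/5],
b = (22/3, 14/5, 14/5).
Solving gives a_0 = 3, a_1 = 21/5, a_2 = 2, so
  g(x) = 2*x^2 + 21*x/5 + 3.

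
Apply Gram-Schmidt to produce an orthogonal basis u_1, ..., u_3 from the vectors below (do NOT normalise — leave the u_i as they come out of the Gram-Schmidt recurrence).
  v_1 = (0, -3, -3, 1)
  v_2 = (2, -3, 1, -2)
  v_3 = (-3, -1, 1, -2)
Orthogonal basis:
  u_1 = (0, -3, -3, 1)
  u_2 = (2, -45/19, 31/19, -42/19)
  u_3 = (-535/163, -160/163, 74/163, -258/163)

Apply the Gram-Schmidt recurrence
  u_1 = v_1
  u_i = v_i − Σ_{j<i} ((v_i · u_j) / (u_j · u_j)) · u_j.

Step by step this gives:
  u_1 = (0, -3, -3, 1)
  u_2 = (2, -45/19, 31/19, -42/19)
  u_3 = (-535/163, -160/163, 74/163, -258/163)

Orthogonality check:
  u_2 · u_1 = 0 (should be 0)
  u_3 · u_1 = 0 (should be 0)
  u_3 · u_2 = 0 (should be 0)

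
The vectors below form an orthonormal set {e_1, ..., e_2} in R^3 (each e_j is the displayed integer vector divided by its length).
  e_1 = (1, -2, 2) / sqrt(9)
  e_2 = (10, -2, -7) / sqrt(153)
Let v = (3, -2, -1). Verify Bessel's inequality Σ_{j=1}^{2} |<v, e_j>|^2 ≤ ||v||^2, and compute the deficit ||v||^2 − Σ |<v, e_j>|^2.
Σ |<v, e_j>|^2 = 234/17; ||v||^2 = 14; deficit = 4/17

Write each e_j = u_j / sqrt(<u_j, u_j>) where u_j is the displayed integer vector. Then <v, e_j> = <v, u_j> / sqrt(<u_j, u_j>), so |<v, e_j>|^2 = <v, u_j>^2 / <u_j, u_j>.
Coefficients: <v, e_1> = 5/sqrt(9), <v, e_2> = 41/sqrt(153).
Square and sum: Σ |<v, e_j>|^2 = 234/17.
Compute ||v||^2 = v·v = 14.
Deficit = 14 − 234/17 = 4/17 ≥ 0, confirming Bessel's inequality. (The deficit equals ||v − Σ <v,e_j> e_j||^2, the squared distance from v to span{e_j}.)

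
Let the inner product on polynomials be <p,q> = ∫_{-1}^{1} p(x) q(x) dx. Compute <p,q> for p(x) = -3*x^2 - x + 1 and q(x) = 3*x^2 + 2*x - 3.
<p,q> = -44/15

Expand the product: p(x)·q(x) = -9*x^4 - 9*x^3 + 10*x^2 + 5*x - 3.
∫_{-1}^{1} of each monomial x^k gives [2/(k+1) if k even, 0 if k odd]. Integrating term-by-term (or equivalently evaluating the antiderivative F(x) = -9*x^5/5 - 9*x^4/4 + 10*x^3/3 + 5*x^2/2 - 3*x at the endpoints):
  F(1) − F(−1) = -73/60 − (103/60) = -44/15.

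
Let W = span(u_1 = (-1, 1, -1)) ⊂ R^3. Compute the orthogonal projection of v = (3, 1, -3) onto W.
proj_W(v) = (-1/3, 1/3, -1/3)

Set up U = [u_1 | ... | u_1] ∈ R^(3×1). The projector onto W = col(U) is P = U (U^T U)^(-1) U^T.
Compute U^T U =
  [3],
and U^T v = (1).
Solve U^T U · c = U^T v for the coefficients: c = (1/3). The projection is proj_W(v) = U c.
Check: (v - proj_W(v)) · u_1 = 0  (should be 0).
Result: proj_W(v) = (-1/3, 1/3, -1/3).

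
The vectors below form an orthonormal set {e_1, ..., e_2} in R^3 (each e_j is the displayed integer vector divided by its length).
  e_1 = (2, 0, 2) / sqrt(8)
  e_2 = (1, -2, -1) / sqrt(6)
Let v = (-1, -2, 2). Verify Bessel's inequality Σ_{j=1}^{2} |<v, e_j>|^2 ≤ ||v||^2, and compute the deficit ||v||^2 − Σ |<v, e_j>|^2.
Σ |<v, e_j>|^2 = 2/3; ||v||^2 = 9; deficit = 25/3

Write each e_j = u_j / sqrt(<u_j, u_j>) where u_j is the displayed integer vector. Then <v, e_j> = <v, u_j> / sqrt(<u_j, u_j>), so |<v, e_j>|^2 = <v, u_j>^2 / <u_j, u_j>.
Coefficients: <v, e_1> = 2/sqrt(8), <v, e_2> = 1/sqrt(6).
Square and sum: Σ |<v, e_j>|^2 = 2/3.
Compute ||v||^2 = v·v = 9.
Deficit = 9 − 2/3 = 25/3 ≥ 0, confirming Bessel's inequality. (The deficit equals ||v − Σ <v,e_j> e_j||^2, the squared distance from v to span{e_j}.)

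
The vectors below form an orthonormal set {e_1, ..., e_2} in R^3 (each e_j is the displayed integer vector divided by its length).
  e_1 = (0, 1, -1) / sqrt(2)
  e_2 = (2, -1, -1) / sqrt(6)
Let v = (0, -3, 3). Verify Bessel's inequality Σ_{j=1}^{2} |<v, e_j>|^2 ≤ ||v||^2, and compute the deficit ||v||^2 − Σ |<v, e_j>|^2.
Σ |<v, e_j>|^2 = 18; ||v||^2 = 18; deficit = 0

Write each e_j = u_j / sqrt(<u_j, u_j>) where u_j is the displayed integer vector. Then <v, e_j> = <v, u_j> / sqrt(<u_j, u_j>), so |<v, e_j>|^2 = <v, u_j>^2 / <u_j, u_j>.
Coefficients: <v, e_1> = -6/sqrt(2), <v, e_2> = 0/sqrt(6).
Square and sum: Σ |<v, e_j>|^2 = 18.
Compute ||v||^2 = v·v = 18.
Deficit = 18 − 18 = 0 ≥ 0, confirming Bessel's inequality. (The deficit equals ||v − Σ <v,e_j> e_j||^2, the squared distance from v to span{e_j}.)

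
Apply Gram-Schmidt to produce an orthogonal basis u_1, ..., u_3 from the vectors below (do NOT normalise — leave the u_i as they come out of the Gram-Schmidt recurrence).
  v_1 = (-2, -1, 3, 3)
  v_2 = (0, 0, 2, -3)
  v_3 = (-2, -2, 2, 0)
Orthogonal basis:
  u_1 = (-2, -1, 3, 3)
  u_2 = (-6/23, -3/23, 55/23, -60/23)
  u_3 = (-122/145, -206/145, -18/29, -12/29)

Apply the Gram-Schmidt recurrence
  u_1 = v_1
  u_i = v_i − Σ_{j<i} ((v_i · u_j) / (u_j · u_j)) · u_j.

Step by step this gives:
  u_1 = (-2, -1, 3, 3)
  u_2 = (-6/23, -3/23, 55/23, -60/23)
  u_3 = (-122/145, -206/145, -18/29, -12/29)

Orthogonality check:
  u_2 · u_1 = 0 (should be 0)
  u_3 · u_1 = 0 (should be 0)
  u_3 · u_2 = 0 (should be 0)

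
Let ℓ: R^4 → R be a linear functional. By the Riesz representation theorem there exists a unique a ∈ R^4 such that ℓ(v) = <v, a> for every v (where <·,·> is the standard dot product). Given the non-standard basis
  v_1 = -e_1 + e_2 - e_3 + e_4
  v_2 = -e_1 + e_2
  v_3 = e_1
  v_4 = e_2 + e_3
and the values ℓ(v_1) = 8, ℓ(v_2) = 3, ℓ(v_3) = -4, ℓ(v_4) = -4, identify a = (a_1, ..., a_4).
a = (-4, -1, -3, 2)

Write a = (a_1, ..., a_4) in the standard basis. For each basis vector v_i, ℓ(v_i) = <v_i, a> is a linear equation in the a_j's. Collect the n equations into a matrix system V a = ℓ, where row i of V is v_i (expressed in the standard basis). Since V is invertible (lower-triangular with 1s on the diagonal, up to permutation), solve by back-substitution:
  V =
[[-1, 1, -1, 1],
 [-1, 1, 0, 0],
 [1, 0, 0, 0],
 [0, 1, 1, 0]]
  V a = (8, 3, -4, -4)
Solving gives a = (-4, -1, -3, 2).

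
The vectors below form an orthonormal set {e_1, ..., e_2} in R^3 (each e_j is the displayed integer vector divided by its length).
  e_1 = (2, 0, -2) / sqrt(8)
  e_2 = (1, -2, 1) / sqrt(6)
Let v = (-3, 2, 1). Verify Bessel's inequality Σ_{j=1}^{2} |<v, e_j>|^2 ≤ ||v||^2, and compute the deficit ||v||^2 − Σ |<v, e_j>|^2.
Σ |<v, e_j>|^2 = 14; ||v||^2 = 14; deficit = 0

Write each e_j = u_j / sqrt(<u_j, u_j>) where u_j is the displayed integer vector. Then <v, e_j> = <v, u_j> / sqrt(<u_j, u_j>), so |<v, e_j>|^2 = <v, u_j>^2 / <u_j, u_j>.
Coefficients: <v, e_1> = -8/sqrt(8), <v, e_2> = -6/sqrt(6).
Square and sum: Σ |<v, e_j>|^2 = 14.
Compute ||v||^2 = v·v = 14.
Deficit = 14 − 14 = 0 ≥ 0, confirming Bessel's inequality. (The deficit equals ||v − Σ <v,e_j> e_j||^2, the squared distance from v to span{e_j}.)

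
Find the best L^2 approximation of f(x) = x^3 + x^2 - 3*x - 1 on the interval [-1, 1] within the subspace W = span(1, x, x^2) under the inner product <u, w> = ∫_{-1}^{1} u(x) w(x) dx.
g(x) = x^2 - 12*x/5 - 1

The best approximation g ∈ W is the orthogonal projection of f onto W. Writing g = a_0 + a_1 x + a_2 x^2, the coefficients solve the normal equations G · a = b where
  G_{ij} = <φ_i, φ_j> and b_i = <f, φ_i>, with φ_0 = 1, φ_1 = x, φ_2 = x^2.
G =
  [2, 0, 2/3]
  [0, 2/3, 0]
  [2/3, 0, 2/5],
b = (-4/3, -8/5, -4/15).
Solving gives a_0 = -1, a_1 = -12/5, a_2 = 1, so
  g(x) = x^2 - 12*x/5 - 1.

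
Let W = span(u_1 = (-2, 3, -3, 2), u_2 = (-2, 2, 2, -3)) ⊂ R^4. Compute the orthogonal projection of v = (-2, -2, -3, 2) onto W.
proj_W(v) = (83/271, 41/542, -1201/542, 642/271)

Set up U = [u_1 | ... | u_2] ∈ R^(4×2). The projector onto W = col(U) is P = U (U^T U)^(-1) U^T.
Compute U^T U =
  [26, -2]
  [-2, 21],
and U^T v = (11, -12).
Solve U^T U · c = U^T v for the coefficients: c = (207/542, -145/271). The projection is proj_W(v) = U c.
Check: (v - proj_W(v)) · u_1 = 0  (should be 0).
Check: (v - proj_W(v)) · u_2 = 0  (should be 0).
Result: proj_W(v) = (83/271, 41/542, -1201/542, 642/271).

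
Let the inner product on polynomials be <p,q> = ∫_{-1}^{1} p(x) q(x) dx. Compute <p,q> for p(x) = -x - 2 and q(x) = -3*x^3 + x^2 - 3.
<p,q> = 178/15

Expand the product: p(x)·q(x) = 3*x^4 + 5*x^3 - 2*x^2 + 3*x + 6.
∫_{-1}^{1} of each monomial x^k gives [2/(k+1) if k even, 0 if k odd]. Integrating term-by-term (or equivalently evaluating the antiderivative F(x) = 3*x^5/5 + 5*x^4/4 - 2*x^3/3 + 3*x^2/2 + 6*x at the endpoints):
  F(1) − F(−1) = 521/60 − (-191/60) = 178/15.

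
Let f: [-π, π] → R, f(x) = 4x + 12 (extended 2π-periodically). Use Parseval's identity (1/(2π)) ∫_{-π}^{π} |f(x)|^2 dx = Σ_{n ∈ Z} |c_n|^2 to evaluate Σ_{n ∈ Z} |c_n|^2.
Σ |c_n|^2 = 16π^2/3 + 144

Expand and integrate term by term over [-π, π]:
  ∫ (4x)^2 dx = 16·(2π^3/3); ∫ 2·4·(12)·x dx = 0 (odd integrand); ∫ 12^2 dx = 144·2π.
So (1/(2π)) ∫_{-π}^{π} (4x + 12)^2 dx = 16π^2/3 + 144 = 16π^2/3 + 144.
Parseval ⇒ Σ |c_n|^2 = 16π^2/3 + 144.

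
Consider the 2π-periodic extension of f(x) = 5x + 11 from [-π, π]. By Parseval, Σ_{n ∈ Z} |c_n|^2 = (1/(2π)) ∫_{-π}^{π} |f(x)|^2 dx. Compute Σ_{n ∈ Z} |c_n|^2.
Σ |c_n|^2 = 25π^2/3 + 121

Expand and integrate term by term over [-π, π]:
  ∫ (5x)^2 dx = 25·(2π^3/3); ∫ 2·5·(11)·x dx = 0 (odd integrand); ∫ 11^2 dx = 121·2π.
So (1/(2π)) ∫_{-π}^{π} (5x + 11)^2 dx = 25π^2/3 + 121 = 25π^2/3 + 121.
Parseval ⇒ Σ |c_n|^2 = 25π^2/3 + 121.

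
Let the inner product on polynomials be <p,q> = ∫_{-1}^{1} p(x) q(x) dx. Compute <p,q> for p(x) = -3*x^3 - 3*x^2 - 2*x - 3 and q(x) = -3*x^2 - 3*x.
<p,q> = 86/5

Expand the product: p(x)·q(x) = 9*x^5 + 18*x^4 + 15*x^3 + 15*x^2 + 9*x.
∫_{-1}^{1} of each monomial x^k gives [2/(k+1) if k even, 0 if k odd]. Integrating term-by-term (or equivalently evaluating the antiderivative F(x) = 3*x^6/2 + 18*x^5/5 + 15*x^4/4 + 5*x^3 + 9*x^2/2 at the endpoints):
  F(1) − F(−1) = 367/20 − (23/20) = 86/5.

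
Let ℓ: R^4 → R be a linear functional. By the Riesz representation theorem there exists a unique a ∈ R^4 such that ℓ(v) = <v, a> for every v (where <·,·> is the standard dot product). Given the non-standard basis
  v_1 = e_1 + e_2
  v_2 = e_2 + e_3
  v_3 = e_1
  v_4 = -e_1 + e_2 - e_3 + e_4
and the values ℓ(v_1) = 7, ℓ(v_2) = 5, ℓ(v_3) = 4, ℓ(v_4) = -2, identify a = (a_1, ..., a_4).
a = (4, 3, 2, 1)

Write a = (a_1, ..., a_4) in the standard basis. For each basis vector v_i, ℓ(v_i) = <v_i, a> is a linear equation in the a_j's. Collect the n equations into a matrix system V a = ℓ, where row i of V is v_i (expressed in the standard basis). Since V is invertible (lower-triangular with 1s on the diagonal, up to permutation), solve by back-substitution:
  V =
[[1, 1, 0, 0],
 [0, 1, 1, 0],
 [1, 0, 0, 0],
 [-1, 1, -1, 1]]
  V a = (7, 5, 4, -2)
Solving gives a = (4, 3, 2, 1).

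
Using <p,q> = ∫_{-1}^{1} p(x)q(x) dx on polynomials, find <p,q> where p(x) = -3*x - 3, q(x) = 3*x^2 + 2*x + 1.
<p,q> = -16

Expand the product: p(x)·q(x) = -9*x^3 - 15*x^2 - 9*x - 3.
∫_{-1}^{1} of each monomial x^k gives [2/(k+1) if k even, 0 if k odd]. Integrating term-by-term (or equivalently evaluating the antiderivative F(x) = -9*x^4/4 - 5*x^3 - 9*x^2/2 - 3*x at the endpoints):
  F(1) − F(−1) = -59/4 − (5/4) = -16.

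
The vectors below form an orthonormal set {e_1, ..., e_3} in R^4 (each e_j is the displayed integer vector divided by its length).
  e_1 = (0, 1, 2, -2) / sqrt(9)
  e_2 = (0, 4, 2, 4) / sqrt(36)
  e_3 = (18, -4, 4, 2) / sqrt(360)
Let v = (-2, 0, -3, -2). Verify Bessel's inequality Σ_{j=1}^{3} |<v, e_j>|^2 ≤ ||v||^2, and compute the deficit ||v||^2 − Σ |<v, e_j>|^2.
Σ |<v, e_j>|^2 = 67/5; ||v||^2 = 17; deficit = 18/5

Write each e_j = u_j / sqrt(<u_j, u_j>) where u_j is the displayed integer vector. Then <v, e_j> = <v, u_j> / sqrt(<u_j, u_j>), so |<v, e_j>|^2 = <v, u_j>^2 / <u_j, u_j>.
Coefficients: <v, e_1> = -2/sqrt(9), <v, e_2> = -14/sqrt(36), <v, e_3> = -52/sqrt(360).
Square and sum: Σ |<v, e_j>|^2 = 67/5.
Compute ||v||^2 = v·v = 17.
Deficit = 17 − 67/5 = 18/5 ≥ 0, confirming Bessel's inequality. (The deficit equals ||v − Σ <v,e_j> e_j||^2, the squared distance from v to span{e_j}.)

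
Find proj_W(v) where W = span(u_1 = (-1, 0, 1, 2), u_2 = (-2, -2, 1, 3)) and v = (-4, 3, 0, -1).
proj_W(v) = (1/9, 16/9, 7/9, 2/3)

Set up U = [u_1 | ... | u_2] ∈ R^(4×2). The projector onto W = col(U) is P = U (U^T U)^(-1) U^T.
Compute U^T U =
  [6, 9]
  [9, 18],
and U^T v = (2, -1).
Solve U^T U · c = U^T v for the coefficients: c = (5/3, -8/9). The projection is proj_W(v) = U c.
Check: (v - proj_W(v)) · u_1 = 0  (should be 0).
Check: (v - proj_W(v)) · u_2 = 0  (should be 0).
Result: proj_W(v) = (1/9, 16/9, 7/9, 2/3).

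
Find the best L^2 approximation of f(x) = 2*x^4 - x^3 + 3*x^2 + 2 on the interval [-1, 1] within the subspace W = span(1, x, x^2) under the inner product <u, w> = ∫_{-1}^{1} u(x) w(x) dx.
g(x) = 33*x^2/7 - 3*x/5 + 64/35

The best approximation g ∈ W is the orthogonal projection of f onto W. Writing g = a_0 + a_1 x + a_2 x^2, the coefficients solve the normal equations G · a = b where
  G_{ij} = <φ_i, φ_j> and b_i = <f, φ_i>, with φ_0 = 1, φ_1 = x, φ_2 = x^2.
G =
  [2, 0, 2/3]
  [0, 2/3, 0]
  [2/3, 0, 2/5],
b = (34/5, -2/5, 326/105).
Solving gives a_0 = 64/35, a_1 = -3/5, a_2 = 33/7, so
  g(x) = 33*x^2/7 - 3*x/5 + 64/35.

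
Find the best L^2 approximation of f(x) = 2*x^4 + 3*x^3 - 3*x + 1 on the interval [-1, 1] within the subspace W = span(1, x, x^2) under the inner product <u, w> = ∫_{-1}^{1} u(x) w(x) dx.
g(x) = 12*x^2/7 - 6*x/5 + 29/35

The best approximation g ∈ W is the orthogonal projection of f onto W. Writing g = a_0 + a_1 x + a_2 x^2, the coefficients solve the normal equations G · a = b where
  G_{ij} = <φ_i, φ_j> and b_i = <f, φ_i>, with φ_0 = 1, φ_1 = x, φ_2 = x^2.
G =
  [2, 0, 2/3]
  [0, 2/3, 0]
  [2/3, 0, 2/5],
b = (14/5, -4/5, 26/21).
Solving gives a_0 = 29/35, a_1 = -6/5, a_2 = 12/7, so
  g(x) = 12*x^2/7 - 6*x/5 + 29/35.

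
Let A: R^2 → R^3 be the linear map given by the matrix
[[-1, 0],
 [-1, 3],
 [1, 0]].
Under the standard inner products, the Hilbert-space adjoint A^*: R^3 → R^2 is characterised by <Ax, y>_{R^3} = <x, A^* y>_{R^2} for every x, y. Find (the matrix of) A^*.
A^* = A^T =
[[-1, -1, 1],
 [0, 3, 0]]

For real matrices with standard dot products, the defining identity <Ax, y> = <x, A^* y> gives (Ax)^T y = x^T (A^*) y, i.e. x^T A^T y = x^T (A^*) y. Since this holds for all x, y, we must have A^* = A^T. Therefore
A^* =
[[-1, -1, 1],
 [0, 3, 0]].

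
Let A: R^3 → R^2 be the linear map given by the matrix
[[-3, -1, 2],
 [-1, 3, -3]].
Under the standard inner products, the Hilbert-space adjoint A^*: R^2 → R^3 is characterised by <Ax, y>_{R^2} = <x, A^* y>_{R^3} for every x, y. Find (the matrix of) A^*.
A^* = A^T =
[[-3, -1],
 [-1, 3],
 [2, -3]]

For real matrices with standard dot products, the defining identity <Ax, y> = <x, A^* y> gives (Ax)^T y = x^T (A^*) y, i.e. x^T A^T y = x^T (A^*) y. Since this holds for all x, y, we must have A^* = A^T. Therefore
A^* =
[[-3, -1],
 [-1, 3],
 [2, -3]].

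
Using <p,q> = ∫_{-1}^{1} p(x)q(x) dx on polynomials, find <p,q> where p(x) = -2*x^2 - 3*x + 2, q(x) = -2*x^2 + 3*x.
<p,q> = -106/15

Expand the product: p(x)·q(x) = 4*x^4 - 13*x^2 + 6*x.
∫_{-1}^{1} of each monomial x^k gives [2/(k+1) if k even, 0 if k odd]. Integrating term-by-term (or equivalently evaluating the antiderivative F(x) = 4*x^5/5 - 13*x^3/3 + 3*x^2 at the endpoints):
  F(1) − F(−1) = -8/15 − (98/15) = -106/15.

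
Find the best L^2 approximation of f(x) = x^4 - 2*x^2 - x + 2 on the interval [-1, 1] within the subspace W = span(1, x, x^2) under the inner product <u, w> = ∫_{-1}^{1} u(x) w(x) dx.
g(x) = -8*x^2/7 - x + 67/35

The best approximation g ∈ W is the orthogonal projection of f onto W. Writing g = a_0 + a_1 x + a_2 x^2, the coefficients solve the normal equations G · a = b where
  G_{ij} = <φ_i, φ_j> and b_i = <f, φ_i>, with φ_0 = 1, φ_1 = x, φ_2 = x^2.
G =
  [2, 0, 2/3]
  [0, 2/3, 0]
  [2/3, 0, 2/5],
b = (46/15, -2/3, 86/105).
Solving gives a_0 = 67/35, a_1 = -1, a_2 = -8/7, so
  g(x) = -8*x^2/7 - x + 67/35.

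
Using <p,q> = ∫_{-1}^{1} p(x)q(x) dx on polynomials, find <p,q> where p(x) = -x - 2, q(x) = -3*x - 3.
<p,q> = 14

Expand the product: p(x)·q(x) = 3*x^2 + 9*x + 6.
∫_{-1}^{1} of each monomial x^k gives [2/(k+1) if k even, 0 if k odd]. Integrating term-by-term (or equivalently evaluating the antiderivative F(x) = x^3 + 9*x^2/2 + 6*x at the endpoints):
  F(1) − F(−1) = 23/2 − (-5/2) = 14.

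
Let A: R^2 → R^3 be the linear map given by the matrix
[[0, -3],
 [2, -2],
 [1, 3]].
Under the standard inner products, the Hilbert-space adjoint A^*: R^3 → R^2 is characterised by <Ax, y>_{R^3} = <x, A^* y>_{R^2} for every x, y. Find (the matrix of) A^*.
A^* = A^T =
[[0, 2, 1],
 [-3, -2, 3]]

For real matrices with standard dot products, the defining identity <Ax, y> = <x, A^* y> gives (Ax)^T y = x^T (A^*) y, i.e. x^T A^T y = x^T (A^*) y. Since this holds for all x, y, we must have A^* = A^T. Therefore
A^* =
[[0, 2, 1],
 [-3, -2, 3]].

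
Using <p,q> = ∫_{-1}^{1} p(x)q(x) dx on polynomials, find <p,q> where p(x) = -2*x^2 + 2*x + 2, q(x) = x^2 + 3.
<p,q> = 128/15

Expand the product: p(x)·q(x) = -2*x^4 + 2*x^3 - 4*x^2 + 6*x + 6.
∫_{-1}^{1} of each monomial x^k gives [2/(k+1) if k even, 0 if k odd]. Integrating term-by-term (or equivalently evaluating the antiderivative F(x) = -2*x^5/5 + x^4/2 - 4*x^3/3 + 3*x^2 + 6*x at the endpoints):
  F(1) − F(−1) = 233/30 − (-23/30) = 128/15.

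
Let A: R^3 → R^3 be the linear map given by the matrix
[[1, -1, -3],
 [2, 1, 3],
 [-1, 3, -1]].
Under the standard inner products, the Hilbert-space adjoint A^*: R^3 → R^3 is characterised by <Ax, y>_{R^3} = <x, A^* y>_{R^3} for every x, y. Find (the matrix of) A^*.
A^* = A^T =
[[1, 2, -1],
 [-1, 1, 3],
 [-3, 3, -1]]

For real matrices with standard dot products, the defining identity <Ax, y> = <x, A^* y> gives (Ax)^T y = x^T (A^*) y, i.e. x^T A^T y = x^T (A^*) y. Since this holds for all x, y, we must have A^* = A^T. Therefore
A^* =
[[1, 2, -1],
 [-1, 1, 3],
 [-3, 3, -1]].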